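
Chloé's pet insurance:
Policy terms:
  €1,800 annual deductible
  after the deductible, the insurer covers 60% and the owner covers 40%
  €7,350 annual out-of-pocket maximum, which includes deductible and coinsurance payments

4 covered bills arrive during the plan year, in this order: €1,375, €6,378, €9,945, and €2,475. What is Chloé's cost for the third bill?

Claim 1 (€1,375): fully absorbed by the deductible. Owner owes €1,375 (running OOP €1,375).
Claim 2 (€6,378): €425 to deductible, leaving €5,953; 40% of €5,953 = €2,381.20. Cost to owner: €2,806.20. OOP to date €4,181.20.
Claim 3 (€9,945): deductible already satisfied, so owner's share is 40% × €9,945 = €3,978. Adding that to €4,181.20 gives €8,159.20, past the €7,350 cap; owner pays only €7,350 − €4,181.20 = €3,168.80.

€3,168.80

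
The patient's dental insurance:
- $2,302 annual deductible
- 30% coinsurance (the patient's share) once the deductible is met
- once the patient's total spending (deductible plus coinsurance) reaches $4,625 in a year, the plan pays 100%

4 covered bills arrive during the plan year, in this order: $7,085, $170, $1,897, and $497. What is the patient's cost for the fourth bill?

Claim 1 — $7,085: deductible takes $2,302, $4,783 remains; coinsurance $4,783 × 30% = $1,434.90. Patient pays $3,736.90; OOP now $3,736.90.
Claim 2 — $170: deductible met; 30% of $170 = $51. Patient owes $51 (running OOP $3,787.90).
Claim 3 — $1,897: deductible already satisfied, so patient's share is 30% × $1,897 = $569.10. Patient owes $569.10 (running OOP $4,357).
Claim 4 — $497: 30% coinsurance on $497 = $149.10. Patient pays $149.10; OOP now $4,506.10.

$149.10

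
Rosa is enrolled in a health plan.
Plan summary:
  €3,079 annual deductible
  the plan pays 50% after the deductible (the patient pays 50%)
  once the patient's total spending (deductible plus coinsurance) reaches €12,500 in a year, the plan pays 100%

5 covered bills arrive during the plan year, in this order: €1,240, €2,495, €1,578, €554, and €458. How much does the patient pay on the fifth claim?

€229

Bill 1, €1,240: all of it applies to the deductible. Patient owes €1,240 (running OOP €1,240).
Bill 2, €2,495: deductible takes €1,839, €656 remains; patient's 50% is €328. Patient owes €2,167 (running OOP €3,407).
Bill 3, €1,578: deductible met; 50% of €1,578 = €789. Patient pays €789; OOP now €4,196.
Bill 4, €554: 50% coinsurance on €554 = €277. Patient owes €277 (running OOP €4,473).
Bill 5, €458: deductible met; 50% of €458 = €229. Patient owes €229 (running OOP €4,702).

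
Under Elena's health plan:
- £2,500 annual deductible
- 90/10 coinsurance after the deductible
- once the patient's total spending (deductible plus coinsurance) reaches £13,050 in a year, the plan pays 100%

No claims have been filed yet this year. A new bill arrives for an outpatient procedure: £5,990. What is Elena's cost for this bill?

£2,849

Nothing has been paid toward the £2,500 deductible, so the first £2,500 of this charge is applied there.
That leaves £5,990 − £2,500 = £3,490 for coinsurance.
Coinsurance: £3,490 × 10% = £349.
That puts the patient's cost at £2,500 + £349 = £2,849 before any cap.
Total out-of-pocket so far would be £0 + £2,849 = £2,849, below the £13,050 cap — no reduction.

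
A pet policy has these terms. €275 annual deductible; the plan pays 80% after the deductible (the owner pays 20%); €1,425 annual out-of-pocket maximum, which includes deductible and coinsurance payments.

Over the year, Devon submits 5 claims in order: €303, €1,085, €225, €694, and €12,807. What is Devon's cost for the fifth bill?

Bill 1, €303: deductible takes €275, €28 remains; 20% of €28 = €5.60. Owner pays €280.60; OOP now €280.60.
Bill 2, €1,085: deductible already satisfied, so owner's share is 20% × €1,085 = €217. Owner owes €217 (running OOP €497.60).
Bill 3, €225: deductible met; 20% of €225 = €45. Owner owes €45 (running OOP €542.60).
Bill 4, €694: deductible already satisfied, so owner's share is 20% × €694 = €138.80. Owner pays €138.80; OOP now €681.40.
Bill 5, €12,807: 20% coinsurance on €12,807 = €2,561.40. That would push OOP to €3,242.80, over the €1,425 cap, so owner pays €1,425 − €681.40 = €743.60.

€743.60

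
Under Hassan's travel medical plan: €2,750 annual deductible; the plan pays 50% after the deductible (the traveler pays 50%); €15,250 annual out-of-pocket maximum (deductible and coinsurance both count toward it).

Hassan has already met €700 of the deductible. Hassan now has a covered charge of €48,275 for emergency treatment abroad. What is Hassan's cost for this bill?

€14,550

€700 of the €2,750 deductible is already met, leaving €2,050.
After the €2,050 deductible portion, €48,275 − €2,050 = €46,225 is subject to coinsurance.
50% of €46,225 = €23,112.50 falls to the traveler.
So the traveler owes €2,050 + €23,112.50 = €25,162.50 before any cap.
Year-to-date out-of-pocket would reach €700 + €25,162.50 = €25,862.50, above the €15,250 maximum, so the traveler pays only €15,250 − €700 = €14,550.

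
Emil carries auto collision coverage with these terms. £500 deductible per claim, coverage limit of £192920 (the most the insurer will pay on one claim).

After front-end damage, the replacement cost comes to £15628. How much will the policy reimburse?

Less the £500 deductible: £15628 − £500 = £15128.
That's under the £192920 cap, so the insurer reimburses the full £15128.

£15128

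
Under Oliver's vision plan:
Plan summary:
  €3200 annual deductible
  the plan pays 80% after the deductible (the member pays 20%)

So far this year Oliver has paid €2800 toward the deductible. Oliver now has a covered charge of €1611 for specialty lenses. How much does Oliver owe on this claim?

€642.20

Remaining deductible: €3200 − €2800 = €400.
After the €400 deductible portion, €1611 − €400 = €1211 is subject to coinsurance.
Member's 20% share of €1211 is €242.20.
So the member owes €400 + €242.20 = €642.20.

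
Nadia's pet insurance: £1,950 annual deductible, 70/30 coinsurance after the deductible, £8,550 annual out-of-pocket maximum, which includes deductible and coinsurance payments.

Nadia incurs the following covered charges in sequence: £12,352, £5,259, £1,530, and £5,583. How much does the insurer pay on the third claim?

£1,071

#1 (£12,352): deductible takes £1,950, £10,402 remains; 30% of £10,402 = £3,120.60. Owner owes £5,070.60 (running OOP £5,070.60). Insurer: £12,352 − £5,070.60 = £7,281.40.
#2 (£5,259): deductible met; 30% of £5,259 = £1,577.70. Owner pays £1,577.70; OOP now £6,648.30. Plan pays £5,259 − £1,577.70 = £3,681.30.
#3 (£1,530): deductible already satisfied, so owner's share is 30% × £1,530 = £459. Cost to owner: £459. OOP to date £7,107.30. Insurer: £1,530 − £459 = £1,071.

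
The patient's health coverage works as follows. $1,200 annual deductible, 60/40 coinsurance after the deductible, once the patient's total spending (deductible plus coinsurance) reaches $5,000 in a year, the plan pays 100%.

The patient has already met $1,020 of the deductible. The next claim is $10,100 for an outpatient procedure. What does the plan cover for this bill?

Remaining deductible: $1,200 − $1,020 = $180.
That leaves $10,100 − $180 = $9,920 for coinsurance.
Patient's 40% share of $9,920 is $3,968.
Patient responsibility before any cap: $180 + $3,968 = $4,148.
That would bring total out-of-pocket to $5,168, past the $5,000 cap. The patient is capped at $5,000 − $1,020 = $3,980 on this claim.
The insurer covers the remainder: $10,100 − $3,980 = $6,120.

$6,120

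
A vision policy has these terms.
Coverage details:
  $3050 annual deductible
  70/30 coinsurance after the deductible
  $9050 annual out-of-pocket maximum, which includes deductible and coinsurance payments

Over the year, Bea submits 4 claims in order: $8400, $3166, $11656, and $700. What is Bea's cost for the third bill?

$3445.20

Bill 1, $8400: deductible takes $3050, $5350 remains; 30% of $5350 = $1605. Member owes $4655 (running OOP $4655).
Bill 2, $3166: deductible met; 30% of $3166 = $949.80. Cost to member: $949.80. OOP to date $5604.80.
Bill 3, $11656: deductible already satisfied, so member's share is 30% × $11656 = $3496.80. That would push OOP to $9101.60, over the $9050 cap, so member pays $9050 − $5604.80 = $3445.20.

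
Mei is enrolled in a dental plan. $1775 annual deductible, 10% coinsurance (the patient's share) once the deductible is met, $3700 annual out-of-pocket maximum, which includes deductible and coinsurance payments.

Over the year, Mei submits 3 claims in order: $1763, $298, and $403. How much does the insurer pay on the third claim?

$362.70

Claim 1 — $1763: all of it applies to the deductible. Patient pays $1763; OOP now $1763. Insurer: $1763 − $1763 = $0.
Claim 2 — $298: deductible takes $12, $286 remains; 10% of $286 = $28.60. Cost to patient: $40.60. OOP to date $1803.60. Plan pays $298 − $40.60 = $257.40.
Claim 3 — $403: deductible already satisfied, so patient's share is 10% × $403 = $40.30. Cost to patient: $40.30. OOP to date $1843.90. Insurer: $403 − $40.30 = $362.70.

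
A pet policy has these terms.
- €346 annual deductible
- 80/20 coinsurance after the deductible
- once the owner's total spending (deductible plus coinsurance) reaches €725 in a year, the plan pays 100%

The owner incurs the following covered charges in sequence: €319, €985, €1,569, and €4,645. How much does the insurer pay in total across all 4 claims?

€6,793

Claim 1 (€319): all of it applies to the deductible. Cost to owner: €319. OOP to date €319. Plan pays €319 − €319 = €0.
Claim 2 (€985): €27 finishes the deductible; €958 goes to coinsurance; 20% of €958 = €191.60. Owner owes €218.60 (running OOP €537.60). Plan pays €985 − €218.60 = €766.40.
Claim 3 (€1,569): deductible met; 20% of €1,569 = €313.80. Adding that to €537.60 gives €851.40, past the €725 cap; owner pays only €725 − €537.60 = €187.40. Plan pays €1,569 − €187.40 = €1,381.60.
Claim 4 (€4,645): deductible met; 20% of €4,645 = €929. Adding that to €725 gives €1,654, past the €725 cap; owner pays only €725 − €725 = €0. Plan pays €4,645 − €0 = €4,645.
Insurer total = bills − owner's total = €7,518 − €725 = €6,793.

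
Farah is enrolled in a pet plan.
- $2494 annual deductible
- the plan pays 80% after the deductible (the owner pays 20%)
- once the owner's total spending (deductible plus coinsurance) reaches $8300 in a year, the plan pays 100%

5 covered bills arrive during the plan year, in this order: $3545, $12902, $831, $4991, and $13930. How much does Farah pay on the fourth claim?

$998.20

Claim 1 ($3545): $2494 to deductible, leaving $1051; owner's 20% is $210.20. Cost to owner: $2704.20. OOP to date $2704.20.
Claim 2 ($12902): deductible met; 20% of $12902 = $2580.40. Cost to owner: $2580.40. OOP to date $5284.60.
Claim 3 ($831): deductible met; 20% of $831 = $166.20. Owner owes $166.20 (running OOP $5450.80).
Claim 4 ($4991): deductible met; 20% of $4991 = $998.20. Owner pays $998.20; OOP now $6449.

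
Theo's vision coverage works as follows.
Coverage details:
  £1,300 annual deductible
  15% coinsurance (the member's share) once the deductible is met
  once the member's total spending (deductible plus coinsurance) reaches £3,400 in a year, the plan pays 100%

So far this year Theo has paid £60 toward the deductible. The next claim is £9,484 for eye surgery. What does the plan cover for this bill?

Remaining deductible: £1,300 − £60 = £1,240.
That leaves £9,484 − £1,240 = £8,244 for coinsurance.
15% of £8,244 = £1,236.60 falls to the member.
Member responsibility before any cap: £1,240 + £1,236.60 = £2,476.60.
Cumulative spending £60 + £2,476.60 = £2,536.60 stays under the £3,400 maximum.
The plan picks up £9,484 − £2,476.60 = £7,007.40.

£7,007.40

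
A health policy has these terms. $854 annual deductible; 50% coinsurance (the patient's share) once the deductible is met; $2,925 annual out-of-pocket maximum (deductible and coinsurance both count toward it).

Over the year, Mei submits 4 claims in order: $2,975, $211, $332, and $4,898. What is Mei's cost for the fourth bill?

#1 ($2,975): $854 finishes the deductible; $2,121 goes to coinsurance; 50% of $2,121 = $1,060.50. Patient owes $1,914.50 (running OOP $1,914.50).
#2 ($211): deductible met; 50% of $211 = $105.50. Cost to patient: $105.50. OOP to date $2,020.
#3 ($332): deductible already satisfied, so patient's share is 50% × $332 = $166. Cost to patient: $166. OOP to date $2,186.
#4 ($4,898): 50% coinsurance on $4,898 = $2,449. That would push OOP to $4,635, over the $2,925 cap, so patient pays $2,925 − $2,186 = $739.

$739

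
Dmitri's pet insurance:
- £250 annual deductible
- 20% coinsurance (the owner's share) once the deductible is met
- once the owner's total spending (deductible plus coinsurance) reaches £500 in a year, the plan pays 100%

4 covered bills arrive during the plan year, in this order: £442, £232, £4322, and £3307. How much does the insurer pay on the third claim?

£4156.80

#1 (£442): £250 to deductible, leaving £192; coinsurance £192 × 20% = £38.40. Owner owes £288.40 (running OOP £288.40). Plan pays £442 − £288.40 = £153.60.
#2 (£232): 20% coinsurance on £232 = £46.40. Cost to owner: £46.40. OOP to date £334.80. Insurer: £232 − £46.40 = £185.60.
#3 (£4322): deductible met; 20% of £4322 = £864.40. Adding that to £334.80 gives £1199.20, past the £500 cap; owner pays only £500 − £334.80 = £165.20. Insurer: £4322 − £165.20 = £4156.80.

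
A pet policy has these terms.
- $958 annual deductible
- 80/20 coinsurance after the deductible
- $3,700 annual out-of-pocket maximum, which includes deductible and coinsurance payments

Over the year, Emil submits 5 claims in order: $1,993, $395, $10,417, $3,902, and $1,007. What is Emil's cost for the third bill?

Bill 1, $1,993: deductible takes $958, $1,035 remains; owner's 20% is $207. Owner owes $1,165 (running OOP $1,165).
Bill 2, $395: 20% coinsurance on $395 = $79. Owner owes $79 (running OOP $1,244).
Bill 3, $10,417: deductible met; 20% of $10,417 = $2,083.40. Owner owes $2,083.40 (running OOP $3,327.40).

$2,083.40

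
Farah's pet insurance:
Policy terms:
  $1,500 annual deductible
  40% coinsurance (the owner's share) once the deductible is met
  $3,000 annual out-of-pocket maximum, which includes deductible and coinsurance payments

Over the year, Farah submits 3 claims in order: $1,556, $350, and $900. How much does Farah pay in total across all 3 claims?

Claim 1 — $1,556: deductible takes $1,500, $56 remains; coinsurance $56 × 40% = $22.40. Owner owes $1,522.40 (running OOP $1,522.40).
Claim 2 — $350: deductible met; 40% of $350 = $140. Owner owes $140 (running OOP $1,662.40).
Claim 3 — $900: 40% coinsurance on $900 = $360. Cost to owner: $360. OOP to date $2,022.40.
Summing the owner's payments: $1,522.40 + $140 + $360 = $2,022.40.

$2,022.40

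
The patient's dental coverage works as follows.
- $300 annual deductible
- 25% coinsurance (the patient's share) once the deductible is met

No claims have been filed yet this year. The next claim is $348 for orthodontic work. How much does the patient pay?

Nothing has been paid toward the $300 deductible, so the first $300 of this charge is applied there.
That leaves $348 − $300 = $48 for coinsurance.
Coinsurance: $48 × 25% = $12.
Patient responsibility: $300 + $12 = $312.

$312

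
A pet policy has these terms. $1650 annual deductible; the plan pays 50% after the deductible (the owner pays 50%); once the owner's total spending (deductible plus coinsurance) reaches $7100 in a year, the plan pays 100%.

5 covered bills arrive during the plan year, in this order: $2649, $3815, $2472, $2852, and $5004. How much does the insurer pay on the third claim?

Bill 1, $2649: $1650 to deductible, leaving $999; coinsurance $999 × 50% = $499.50. Owner owes $2149.50 (running OOP $2149.50). Insurer: $2649 − $2149.50 = $499.50.
Bill 2, $3815: deductible met; 50% of $3815 = $1907.50. Owner owes $1907.50 (running OOP $4057). Plan pays $3815 − $1907.50 = $1907.50.
Bill 3, $2472: 50% coinsurance on $2472 = $1236. Owner pays $1236; OOP now $5293. Plan pays $2472 − $1236 = $1236.

$1236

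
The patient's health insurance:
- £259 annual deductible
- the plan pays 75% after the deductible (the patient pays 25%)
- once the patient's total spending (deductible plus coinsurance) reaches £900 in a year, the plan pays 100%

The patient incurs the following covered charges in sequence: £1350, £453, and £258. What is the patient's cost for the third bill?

£64.50

Claim 1 (£1350): £259 to deductible, leaving £1091; patient's 25% is £272.75. Cost to patient: £531.75. OOP to date £531.75.
Claim 2 (£453): 25% coinsurance on £453 = £113.25. Patient owes £113.25 (running OOP £645).
Claim 3 (£258): 25% coinsurance on £258 = £64.50. Patient pays £64.50; OOP now £709.50.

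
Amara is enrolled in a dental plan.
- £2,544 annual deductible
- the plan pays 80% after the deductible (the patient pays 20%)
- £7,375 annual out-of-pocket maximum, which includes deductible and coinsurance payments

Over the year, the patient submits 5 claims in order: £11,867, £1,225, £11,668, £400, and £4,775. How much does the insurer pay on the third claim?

Claim 1 — £11,867: £2,544 finishes the deductible; £9,323 goes to coinsurance; patient's 20% is £1,864.60. Patient owes £4,408.60 (running OOP £4,408.60). Insurer: £11,867 − £4,408.60 = £7,458.40.
Claim 2 — £1,225: 20% coinsurance on £1,225 = £245. Cost to patient: £245. OOP to date £4,653.60. Insurer: £1,225 − £245 = £980.
Claim 3 — £11,668: 20% coinsurance on £11,668 = £2,333.60. Patient owes £2,333.60 (running OOP £6,987.20). Plan pays £11,668 − £2,333.60 = £9,334.40.

£9,334.40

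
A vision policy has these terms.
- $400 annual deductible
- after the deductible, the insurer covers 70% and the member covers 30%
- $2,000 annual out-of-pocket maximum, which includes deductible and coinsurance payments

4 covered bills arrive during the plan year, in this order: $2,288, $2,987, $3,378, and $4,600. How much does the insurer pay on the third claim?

Claim 1 ($2,288): $400 to deductible, leaving $1,888; member's 30% is $566.40. Member owes $966.40 (running OOP $966.40). Insurer: $2,288 − $966.40 = $1,321.60.
Claim 2 ($2,987): deductible met; 30% of $2,987 = $896.10. Member owes $896.10 (running OOP $1,862.50). Plan pays $2,987 − $896.10 = $2,090.90.
Claim 3 ($3,378): deductible already satisfied, so member's share is 30% × $3,378 = $1,013.40. That would push OOP to $2,875.90, over the $2,000 cap, so member pays $2,000 − $1,862.50 = $137.50. Plan pays $3,378 − $137.50 = $3,240.50.

$3,240.50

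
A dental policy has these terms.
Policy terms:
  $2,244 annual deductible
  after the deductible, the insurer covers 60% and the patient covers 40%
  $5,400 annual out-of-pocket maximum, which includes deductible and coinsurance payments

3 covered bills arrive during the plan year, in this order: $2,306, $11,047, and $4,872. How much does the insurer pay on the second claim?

#1 ($2,306): deductible takes $2,244, $62 remains; 40% of $62 = $24.80. Cost to patient: $2,268.80. OOP to date $2,268.80. Plan pays $2,306 − $2,268.80 = $37.20.
#2 ($11,047): deductible met; 40% of $11,047 = $4,418.80. OOP would hit $6,687.60 > $5,400, so the cap limits the patient to $5,400 − $2,268.80 = $3,131.20. Insurer: $11,047 − $3,131.20 = $7,915.80.

$7,915.80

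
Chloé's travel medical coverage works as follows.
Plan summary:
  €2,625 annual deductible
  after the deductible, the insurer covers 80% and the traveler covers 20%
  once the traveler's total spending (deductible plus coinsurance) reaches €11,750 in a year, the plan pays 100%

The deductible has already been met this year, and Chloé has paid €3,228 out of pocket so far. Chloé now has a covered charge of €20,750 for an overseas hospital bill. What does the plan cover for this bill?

With the deductible met, the entire €20,750 is subject to coinsurance.
20% of €20,750 = €4,150 falls to the traveler.
Year-to-date out-of-pocket becomes €3,228 + €4,150 = €7,378, still under the €11,750 maximum, so no cap applies.
The plan picks up €20,750 − €4,150 = €16,600.

€16,600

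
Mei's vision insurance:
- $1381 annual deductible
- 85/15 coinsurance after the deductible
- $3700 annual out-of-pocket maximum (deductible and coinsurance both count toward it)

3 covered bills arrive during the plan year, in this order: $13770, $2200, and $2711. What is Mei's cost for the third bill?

$130.65

Bill 1, $13770: $1381 to deductible, leaving $12389; 15% of $12389 = $1858.35. Member pays $3239.35; OOP now $3239.35.
Bill 2, $2200: deductible met; 15% of $2200 = $330. Member pays $330; OOP now $3569.35.
Bill 3, $2711: 15% coinsurance on $2711 = $406.65. OOP would hit $3976 > $3700, so the cap limits the member to $3700 − $3569.35 = $130.65.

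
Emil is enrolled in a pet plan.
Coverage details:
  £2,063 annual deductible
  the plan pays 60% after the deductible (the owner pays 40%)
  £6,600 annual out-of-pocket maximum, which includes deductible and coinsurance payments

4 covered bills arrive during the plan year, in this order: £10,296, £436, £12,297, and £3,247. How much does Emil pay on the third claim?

£1,069.40

Claim 1 — £10,296: £2,063 to deductible, leaving £8,233; 40% of £8,233 = £3,293.20. Cost to owner: £5,356.20. OOP to date £5,356.20.
Claim 2 — £436: deductible met; 40% of £436 = £174.40. Owner owes £174.40 (running OOP £5,530.60).
Claim 3 — £12,297: 40% coinsurance on £12,297 = £4,918.80. OOP would hit £10,449.40 > £6,600, so the cap limits the owner to £6,600 − £5,530.60 = £1,069.40.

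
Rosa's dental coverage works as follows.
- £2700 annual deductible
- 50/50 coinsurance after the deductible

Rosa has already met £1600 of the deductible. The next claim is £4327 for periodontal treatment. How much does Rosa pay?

Remaining deductible: £2700 − £1600 = £1100.
The remaining £3227 (= £4327 − £1100) moves to coinsurance.
50% of £3227 = £1613.50 falls to the patient.
So the patient owes £1100 + £1613.50 = £2713.50.

£2713.50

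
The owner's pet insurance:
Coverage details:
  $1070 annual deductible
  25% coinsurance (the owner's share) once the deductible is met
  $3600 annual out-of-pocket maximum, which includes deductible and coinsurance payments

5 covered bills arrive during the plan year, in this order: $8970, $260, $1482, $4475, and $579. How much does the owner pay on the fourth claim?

#1 ($8970): deductible takes $1070, $7900 remains; owner's 25% is $1975. Owner pays $3045; OOP now $3045.
#2 ($260): deductible already satisfied, so owner's share is 25% × $260 = $65. Owner pays $65; OOP now $3110.
#3 ($1482): deductible met; 25% of $1482 = $370.50. Cost to owner: $370.50. OOP to date $3480.50.
#4 ($4475): deductible met; 25% of $4475 = $1118.75. Adding that to $3480.50 gives $4599.25, past the $3600 cap; owner pays only $3600 − $3480.50 = $119.50.

$119.50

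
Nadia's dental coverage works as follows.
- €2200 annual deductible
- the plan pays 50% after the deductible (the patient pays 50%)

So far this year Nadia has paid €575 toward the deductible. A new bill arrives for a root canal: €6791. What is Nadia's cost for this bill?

€4208

Remaining deductible: €2200 − €575 = €1625.
That leaves €6791 − €1625 = €5166 for coinsurance.
50% of €5166 = €2583 falls to the patient.
That puts the patient's cost at €1625 + €2583 = €4208.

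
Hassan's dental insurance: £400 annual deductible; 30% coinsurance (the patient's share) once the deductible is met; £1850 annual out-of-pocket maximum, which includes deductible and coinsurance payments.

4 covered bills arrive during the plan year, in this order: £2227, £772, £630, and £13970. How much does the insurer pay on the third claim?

£441

Claim 1 — £2227: £400 finishes the deductible; £1827 goes to coinsurance; coinsurance £1827 × 30% = £548.10. Patient pays £948.10; OOP now £948.10. Plan pays £2227 − £948.10 = £1278.90.
Claim 2 — £772: 30% coinsurance on £772 = £231.60. Cost to patient: £231.60. OOP to date £1179.70. Insurer: £772 − £231.60 = £540.40.
Claim 3 — £630: 30% coinsurance on £630 = £189. Patient pays £189; OOP now £1368.70. Plan pays £630 − £189 = £441.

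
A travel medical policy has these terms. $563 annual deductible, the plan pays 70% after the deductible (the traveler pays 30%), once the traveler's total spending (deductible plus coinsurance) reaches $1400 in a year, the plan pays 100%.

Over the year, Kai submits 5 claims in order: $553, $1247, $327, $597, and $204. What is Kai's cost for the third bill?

$98.10

Claim 1 ($553): entire amount goes to the deductible. Cost to traveler: $553. OOP to date $553.
Claim 2 ($1247): deductible takes $10, $1237 remains; 30% of $1237 = $371.10. Traveler pays $381.10; OOP now $934.10.
Claim 3 ($327): deductible already satisfied, so traveler's share is 30% × $327 = $98.10. Traveler owes $98.10 (running OOP $1032.20).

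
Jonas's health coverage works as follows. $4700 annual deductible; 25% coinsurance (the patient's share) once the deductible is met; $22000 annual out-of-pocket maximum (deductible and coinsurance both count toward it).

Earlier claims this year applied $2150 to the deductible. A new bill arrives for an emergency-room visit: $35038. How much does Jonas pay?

$10672

$2150 of the $4700 deductible is already met, leaving $2550.
The remaining $32488 (= $35038 − $2550) moves to coinsurance.
Coinsurance: $32488 × 25% = $8122.
Patient responsibility before any cap: $2550 + $8122 = $10672.
Year-to-date out-of-pocket becomes $2150 + $10672 = $12822, still under the $22000 maximum, so no cap applies.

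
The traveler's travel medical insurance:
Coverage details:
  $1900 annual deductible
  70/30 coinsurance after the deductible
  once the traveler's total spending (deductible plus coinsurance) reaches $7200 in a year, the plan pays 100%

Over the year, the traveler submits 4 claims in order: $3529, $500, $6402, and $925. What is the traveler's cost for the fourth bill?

$277.50

Claim 1 — $3529: $1900 to deductible, leaving $1629; 30% of $1629 = $488.70. Cost to traveler: $2388.70. OOP to date $2388.70.
Claim 2 — $500: deductible already satisfied, so traveler's share is 30% × $500 = $150. Traveler pays $150; OOP now $2538.70.
Claim 3 — $6402: deductible already satisfied, so traveler's share is 30% × $6402 = $1920.60. Cost to traveler: $1920.60. OOP to date $4459.30.
Claim 4 — $925: 30% coinsurance on $925 = $277.50. Traveler owes $277.50 (running OOP $4736.80).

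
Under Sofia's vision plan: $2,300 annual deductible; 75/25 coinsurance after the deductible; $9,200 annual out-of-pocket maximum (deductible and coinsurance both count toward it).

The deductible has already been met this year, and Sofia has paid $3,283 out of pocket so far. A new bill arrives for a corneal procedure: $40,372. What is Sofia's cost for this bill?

$5,917

The deductible is already satisfied, so the full bill goes to coinsurance.
Coinsurance: $40,372 × 25% = $10,093.
Year-to-date out-of-pocket would reach $3,283 + $10,093 = $13,376, above the $9,200 maximum, so the member pays only $9,200 − $3,283 = $5,917.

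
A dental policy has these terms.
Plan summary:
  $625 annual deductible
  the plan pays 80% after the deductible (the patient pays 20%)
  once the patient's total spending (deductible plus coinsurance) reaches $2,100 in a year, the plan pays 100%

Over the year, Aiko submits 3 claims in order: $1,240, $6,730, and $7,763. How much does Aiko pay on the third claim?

#1 ($1,240): deductible takes $625, $615 remains; coinsurance $615 × 20% = $123. Patient pays $748; OOP now $748.
#2 ($6,730): deductible already satisfied, so patient's share is 20% × $6,730 = $1,346. Cost to patient: $1,346. OOP to date $2,094.
#3 ($7,763): deductible already satisfied, so patient's share is 20% × $7,763 = $1,552.60. OOP would hit $3,646.60 > $2,100, so the cap limits the patient to $2,100 − $2,094 = $6.

$6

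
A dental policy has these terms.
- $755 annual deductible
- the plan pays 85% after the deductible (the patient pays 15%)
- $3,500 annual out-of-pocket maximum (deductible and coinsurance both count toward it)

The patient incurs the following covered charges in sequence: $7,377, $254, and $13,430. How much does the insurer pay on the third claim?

Claim 1 — $7,377: $755 finishes the deductible; $6,622 goes to coinsurance; 15% of $6,622 = $993.30. Patient pays $1,748.30; OOP now $1,748.30. Plan pays $7,377 − $1,748.30 = $5,628.70.
Claim 2 — $254: deductible met; 15% of $254 = $38.10. Patient owes $38.10 (running OOP $1,786.40). Plan pays $254 − $38.10 = $215.90.
Claim 3 — $13,430: deductible already satisfied, so patient's share is 15% × $13,430 = $2,014.50. That would push OOP to $3,800.90, over the $3,500 cap, so patient pays $3,500 − $1,786.40 = $1,713.60. Insurer: $13,430 − $1,713.60 = $11,716.40.

$11,716.40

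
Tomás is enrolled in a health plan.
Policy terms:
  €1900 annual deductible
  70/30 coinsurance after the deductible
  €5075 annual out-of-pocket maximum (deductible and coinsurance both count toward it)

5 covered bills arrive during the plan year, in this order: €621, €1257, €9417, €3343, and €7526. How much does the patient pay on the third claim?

€2840.50

Claim 1 (€621): entire amount goes to the deductible. Patient owes €621 (running OOP €621).
Claim 2 (€1257): all of it applies to the deductible. Patient pays €1257; OOP now €1878.
Claim 3 (€9417): €22 finishes the deductible; €9395 goes to coinsurance; patient's 30% is €2818.50. Patient pays €2840.50; OOP now €4718.50.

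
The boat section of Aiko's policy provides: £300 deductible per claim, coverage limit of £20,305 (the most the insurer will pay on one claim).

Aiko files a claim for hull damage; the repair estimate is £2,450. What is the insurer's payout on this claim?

£2,150

Subtract the deductible: £2,450 − £300 = £2,150.
£2,150 ≤ £20,305, so the limit doesn't bind; insurer pays £2,150.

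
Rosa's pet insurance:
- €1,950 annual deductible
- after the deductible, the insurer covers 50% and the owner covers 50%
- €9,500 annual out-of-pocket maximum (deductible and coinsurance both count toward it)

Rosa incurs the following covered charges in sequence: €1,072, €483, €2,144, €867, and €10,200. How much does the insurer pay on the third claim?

€874.50

Bill 1, €1,072: fully absorbed by the deductible. Owner pays €1,072; OOP now €1,072. Insurer: €1,072 − €1,072 = €0.
Bill 2, €483: fully absorbed by the deductible. Cost to owner: €483. OOP to date €1,555. Insurer: €483 − €483 = €0.
Bill 3, €2,144: €395 to deductible, leaving €1,749; 50% of €1,749 = €874.50. Owner owes €1,269.50 (running OOP €2,824.50). Plan pays €2,144 − €1,269.50 = €874.50.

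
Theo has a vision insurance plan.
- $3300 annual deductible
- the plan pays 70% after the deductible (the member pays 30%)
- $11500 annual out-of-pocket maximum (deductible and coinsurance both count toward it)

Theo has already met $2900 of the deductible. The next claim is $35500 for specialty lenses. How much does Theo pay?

$2900 of the $3300 deductible is already met, leaving $400.
The remaining $35100 (= $35500 − $400) moves to coinsurance.
30% of $35100 = $10530 falls to the member.
So the member owes $400 + $10530 = $10930 before any cap.
Adding $10930 to the $2900 already spent would give $13830, which exceeds the $11500 cap; the member pays just $11500 − $2900 = $8600.

$8600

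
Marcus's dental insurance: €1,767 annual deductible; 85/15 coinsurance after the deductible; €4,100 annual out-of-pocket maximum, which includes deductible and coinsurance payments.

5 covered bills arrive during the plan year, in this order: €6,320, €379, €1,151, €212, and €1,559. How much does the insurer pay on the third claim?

€978.35

Claim 1 — €6,320: deductible takes €1,767, €4,553 remains; 15% of €4,553 = €682.95. Patient pays €2,449.95; OOP now €2,449.95. Plan pays €6,320 − €2,449.95 = €3,870.05.
Claim 2 — €379: deductible already satisfied, so patient's share is 15% × €379 = €56.85. Patient pays €56.85; OOP now €2,506.80. Plan pays €379 − €56.85 = €322.15.
Claim 3 — €1,151: deductible already satisfied, so patient's share is 15% × €1,151 = €172.65. Patient pays €172.65; OOP now €2,679.45. Plan pays €1,151 − €172.65 = €978.35.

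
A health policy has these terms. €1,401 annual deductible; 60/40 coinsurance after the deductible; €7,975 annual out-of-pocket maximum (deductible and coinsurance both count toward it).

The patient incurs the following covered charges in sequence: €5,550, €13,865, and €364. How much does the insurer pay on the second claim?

€8,950.60

Bill 1, €5,550: deductible takes €1,401, €4,149 remains; coinsurance €4,149 × 40% = €1,659.60. Patient pays €3,060.60; OOP now €3,060.60. Insurer: €5,550 − €3,060.60 = €2,489.40.
Bill 2, €13,865: deductible met; 40% of €13,865 = €5,546. That would push OOP to €8,606.60, over the €7,975 cap, so patient pays €7,975 − €3,060.60 = €4,914.40. Insurer: €13,865 − €4,914.40 = €8,950.60.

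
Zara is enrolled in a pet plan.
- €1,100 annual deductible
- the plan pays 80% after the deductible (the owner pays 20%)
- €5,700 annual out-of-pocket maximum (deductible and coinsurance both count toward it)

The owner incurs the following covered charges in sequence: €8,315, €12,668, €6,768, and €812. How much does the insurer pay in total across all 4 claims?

Bill 1, €8,315: €1,100 finishes the deductible; €7,215 goes to coinsurance; owner's 20% is €1,443. Cost to owner: €2,543. OOP to date €2,543. Plan pays €8,315 − €2,543 = €5,772.
Bill 2, €12,668: deductible met; 20% of €12,668 = €2,533.60. Cost to owner: €2,533.60. OOP to date €5,076.60. Plan pays €12,668 − €2,533.60 = €10,134.40.
Bill 3, €6,768: 20% coinsurance on €6,768 = €1,353.60. OOP would hit €6,430.20 > €5,700, so the cap limits the owner to €5,700 − €5,076.60 = €623.40. Plan pays €6,768 − €623.40 = €6,144.60.
Bill 4, €812: 20% coinsurance on €812 = €162.40. That would push OOP to €5,862.40, over the €5,700 cap, so owner pays €5,700 − €5,700 = €0. Insurer: €812 − €0 = €812.
Insurer total = bills − owner's total = €28,563 − €5,700 = €22,863.

€22,863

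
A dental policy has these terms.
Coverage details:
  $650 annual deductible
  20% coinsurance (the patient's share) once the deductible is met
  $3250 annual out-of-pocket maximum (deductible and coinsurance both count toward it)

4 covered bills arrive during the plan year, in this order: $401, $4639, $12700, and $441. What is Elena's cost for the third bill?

Claim 1 — $401: all of it applies to the deductible. Cost to patient: $401. OOP to date $401.
Claim 2 — $4639: $249 finishes the deductible; $4390 goes to coinsurance; 20% of $4390 = $878. Patient owes $1127 (running OOP $1528).
Claim 3 — $12700: deductible met; 20% of $12700 = $2540. OOP would hit $4068 > $3250, so the cap limits the patient to $3250 − $1528 = $1722.

$1722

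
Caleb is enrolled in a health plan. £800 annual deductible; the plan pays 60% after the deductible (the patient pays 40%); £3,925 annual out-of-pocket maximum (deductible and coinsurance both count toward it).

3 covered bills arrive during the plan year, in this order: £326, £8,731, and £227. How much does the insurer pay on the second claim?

Claim 1 (£326): fully absorbed by the deductible. Patient owes £326 (running OOP £326). Plan pays £326 − £326 = £0.
Claim 2 (£8,731): £474 to deductible, leaving £8,257; patient's 40% is £3,302.80. Claim cost before the cap: £474 + £3,302.80 = £3,776.80. OOP would hit £4,102.80 > £3,925, so the cap limits the patient to £3,925 − £326 = £3,599. Plan pays £8,731 − £3,599 = £5,132.

£5,132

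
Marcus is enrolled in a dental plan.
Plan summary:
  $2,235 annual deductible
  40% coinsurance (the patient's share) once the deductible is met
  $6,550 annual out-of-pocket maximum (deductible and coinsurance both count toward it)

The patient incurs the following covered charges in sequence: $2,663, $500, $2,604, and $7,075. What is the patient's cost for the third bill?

Claim 1 — $2,663: $2,235 to deductible, leaving $428; 40% of $428 = $171.20. Patient pays $2,406.20; OOP now $2,406.20.
Claim 2 — $500: 40% coinsurance on $500 = $200. Patient owes $200 (running OOP $2,606.20).
Claim 3 — $2,604: 40% coinsurance on $2,604 = $1,041.60. Patient owes $1,041.60 (running OOP $3,647.80).

$1,041.60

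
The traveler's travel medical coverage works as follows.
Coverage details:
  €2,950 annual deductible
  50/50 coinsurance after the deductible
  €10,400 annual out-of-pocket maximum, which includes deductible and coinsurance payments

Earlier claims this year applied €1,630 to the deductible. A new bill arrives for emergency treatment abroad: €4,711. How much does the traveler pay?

Remaining deductible: €2,950 − €1,630 = €1,320.
That leaves €4,711 − €1,320 = €3,391 for coinsurance.
Traveler's 50% share of €3,391 is €1,695.50.
So the traveler owes €1,320 + €1,695.50 = €3,015.50 before any cap.
Year-to-date out-of-pocket becomes €1,630 + €3,015.50 = €4,645.50, still under the €10,400 maximum, so no cap applies.

€3,015.50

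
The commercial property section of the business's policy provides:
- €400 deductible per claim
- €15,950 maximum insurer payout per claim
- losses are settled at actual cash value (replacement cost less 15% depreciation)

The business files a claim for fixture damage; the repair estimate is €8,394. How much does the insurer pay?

At 15% depreciation, ACV = €8,394 − €1,259.10 = €7,134.90.
Subtract the deductible: €7,134.90 − €400 = €6,734.90.
€6,734.90 is within the €15,950 limit, so the insurer pays €6,734.90.

€6,734.90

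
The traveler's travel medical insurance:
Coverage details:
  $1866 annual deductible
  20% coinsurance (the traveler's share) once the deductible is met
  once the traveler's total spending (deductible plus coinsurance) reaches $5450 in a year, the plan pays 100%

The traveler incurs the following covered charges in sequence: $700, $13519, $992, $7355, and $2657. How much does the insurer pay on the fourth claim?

$6440

Bill 1, $700: fully absorbed by the deductible. Cost to traveler: $700. OOP to date $700. Plan pays $700 − $700 = $0.
Bill 2, $13519: $1166 finishes the deductible; $12353 goes to coinsurance; coinsurance $12353 × 20% = $2470.60. Traveler owes $3636.60 (running OOP $4336.60). Insurer: $13519 − $3636.60 = $9882.40.
Bill 3, $992: 20% coinsurance on $992 = $198.40. Traveler owes $198.40 (running OOP $4535). Plan pays $992 − $198.40 = $793.60.
Bill 4, $7355: 20% coinsurance on $7355 = $1471. OOP would hit $6006 > $5450, so the cap limits the traveler to $5450 − $4535 = $915. Plan pays $7355 − $915 = $6440.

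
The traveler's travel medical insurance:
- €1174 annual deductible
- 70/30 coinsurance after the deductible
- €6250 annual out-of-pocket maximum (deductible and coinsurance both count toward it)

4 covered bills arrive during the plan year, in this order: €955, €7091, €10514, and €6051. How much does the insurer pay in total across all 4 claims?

Claim 1 (€955): fully absorbed by the deductible. Cost to traveler: €955. OOP to date €955. Plan pays €955 − €955 = €0.
Claim 2 (€7091): €219 finishes the deductible; €6872 goes to coinsurance; 30% of €6872 = €2061.60. Traveler owes €2280.60 (running OOP €3235.60). Plan pays €7091 − €2280.60 = €4810.40.
Claim 3 (€10514): deductible met; 30% of €10514 = €3154.20. That would push OOP to €6389.80, over the €6250 cap, so traveler pays €6250 − €3235.60 = €3014.40. Insurer: €10514 − €3014.40 = €7499.60.
Claim 4 (€6051): 30% coinsurance on €6051 = €1815.30. OOP would hit €8065.30 > €6250, so the cap limits the traveler to €6250 − €6250 = €0. Insurer: €6051 − €0 = €6051.
Insurer total: €0 + €4810.40 + €7499.60 + €6051 = €18361.

€18361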